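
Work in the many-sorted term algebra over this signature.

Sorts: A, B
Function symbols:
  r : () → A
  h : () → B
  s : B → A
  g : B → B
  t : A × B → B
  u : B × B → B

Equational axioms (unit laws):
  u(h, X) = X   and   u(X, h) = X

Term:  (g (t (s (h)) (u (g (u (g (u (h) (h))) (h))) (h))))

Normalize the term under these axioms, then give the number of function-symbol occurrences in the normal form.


1. (g (t (s (h)) (u (g (u (g (u (h) (h))) (h))) (h))))  →  (g (t (s (h)) (g (u (g (u (h) (h))) (h)))))
2. (g (t (s (h)) (g (u (g (u (h) (h))) (h)))))  →  (g (t (s (h)) (g (g (u (h) (h))))))
3. (g (t (s (h)) (g (g (u (h) (h))))))  →  (g (t (s (h)) (g (g (h)))))
normal form: (g (t (s (h)) (g (g (h)))))

size = 7


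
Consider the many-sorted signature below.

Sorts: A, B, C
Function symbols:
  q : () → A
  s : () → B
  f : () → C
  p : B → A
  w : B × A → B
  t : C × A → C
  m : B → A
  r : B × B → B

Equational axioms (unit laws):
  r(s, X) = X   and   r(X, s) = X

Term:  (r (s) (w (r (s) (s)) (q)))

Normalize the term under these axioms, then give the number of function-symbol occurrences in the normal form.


size = 3

1. (r (s) (w (r (s) (s)) (q)))  →  (w (r (s) (s)) (q))
2. (w (r (s) (s)) (q))  →  (w (s) (q))
normal form: (w (s) (q))


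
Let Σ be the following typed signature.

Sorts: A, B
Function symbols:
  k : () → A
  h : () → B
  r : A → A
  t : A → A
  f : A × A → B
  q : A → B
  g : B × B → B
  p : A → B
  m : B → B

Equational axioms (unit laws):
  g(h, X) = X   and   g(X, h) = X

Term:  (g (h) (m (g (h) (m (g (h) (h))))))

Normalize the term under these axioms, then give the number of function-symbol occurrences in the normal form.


1. (g (h) (m (g (h) (m (g (h) (h))))))  →  (m (g (h) (m (g (h) (h)))))
2. (m (g (h) (m (g (h) (h)))))  →  (m (m (g (h) (h))))
3. (m (m (g (h) (h))))  →  (m (m (h)))
normal form: (m (m (h)))

size = 3


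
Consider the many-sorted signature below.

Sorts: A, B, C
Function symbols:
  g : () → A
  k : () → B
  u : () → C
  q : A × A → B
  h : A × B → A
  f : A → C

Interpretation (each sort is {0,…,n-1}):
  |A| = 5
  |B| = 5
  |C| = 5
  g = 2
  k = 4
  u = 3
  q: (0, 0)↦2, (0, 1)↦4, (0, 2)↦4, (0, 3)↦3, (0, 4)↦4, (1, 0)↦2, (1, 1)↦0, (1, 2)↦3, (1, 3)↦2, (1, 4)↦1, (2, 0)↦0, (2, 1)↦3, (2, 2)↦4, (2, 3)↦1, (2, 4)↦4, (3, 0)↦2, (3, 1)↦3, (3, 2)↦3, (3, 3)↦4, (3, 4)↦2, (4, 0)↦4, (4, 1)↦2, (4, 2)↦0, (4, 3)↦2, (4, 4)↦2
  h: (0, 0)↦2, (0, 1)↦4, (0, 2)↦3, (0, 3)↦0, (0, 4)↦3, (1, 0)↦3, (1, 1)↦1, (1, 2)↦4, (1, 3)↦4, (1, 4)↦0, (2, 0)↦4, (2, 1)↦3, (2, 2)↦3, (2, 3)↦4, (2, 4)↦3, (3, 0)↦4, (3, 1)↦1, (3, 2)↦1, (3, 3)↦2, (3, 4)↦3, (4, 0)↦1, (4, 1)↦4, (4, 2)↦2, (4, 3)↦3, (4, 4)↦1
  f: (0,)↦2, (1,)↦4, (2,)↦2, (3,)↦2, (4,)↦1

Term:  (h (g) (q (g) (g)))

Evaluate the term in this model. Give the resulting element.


value = 3

  g = 2
  g = 2
  g = 2
  (q (g) (g)) = q(2, 2) = 4
  (h (g) (q (g) (g))) = h(2, 4) = 3


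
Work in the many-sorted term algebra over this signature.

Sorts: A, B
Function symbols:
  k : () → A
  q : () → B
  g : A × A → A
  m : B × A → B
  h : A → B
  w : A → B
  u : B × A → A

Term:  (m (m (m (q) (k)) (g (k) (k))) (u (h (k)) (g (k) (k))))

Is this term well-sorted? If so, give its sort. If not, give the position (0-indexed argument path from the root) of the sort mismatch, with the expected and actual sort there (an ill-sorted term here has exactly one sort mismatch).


well-sorted; sort = B

      (q) : B
      (k) : A
    (m (q) (k)) : B
      (k) : A
      (k) : A
    (g (k) (k)) : A
  (m (m (q) (k)) (g (k) (k))) : B
      (k) : A
    (h (k)) : B
      (k) : A
      (k) : A
    (g (k) (k)) : A
  (u (h (k)) (g (k) (k))) : A
(m (m (m (q) (k)) (g (k) (k))) (u (h (k)) (g (k) (k)))) : B


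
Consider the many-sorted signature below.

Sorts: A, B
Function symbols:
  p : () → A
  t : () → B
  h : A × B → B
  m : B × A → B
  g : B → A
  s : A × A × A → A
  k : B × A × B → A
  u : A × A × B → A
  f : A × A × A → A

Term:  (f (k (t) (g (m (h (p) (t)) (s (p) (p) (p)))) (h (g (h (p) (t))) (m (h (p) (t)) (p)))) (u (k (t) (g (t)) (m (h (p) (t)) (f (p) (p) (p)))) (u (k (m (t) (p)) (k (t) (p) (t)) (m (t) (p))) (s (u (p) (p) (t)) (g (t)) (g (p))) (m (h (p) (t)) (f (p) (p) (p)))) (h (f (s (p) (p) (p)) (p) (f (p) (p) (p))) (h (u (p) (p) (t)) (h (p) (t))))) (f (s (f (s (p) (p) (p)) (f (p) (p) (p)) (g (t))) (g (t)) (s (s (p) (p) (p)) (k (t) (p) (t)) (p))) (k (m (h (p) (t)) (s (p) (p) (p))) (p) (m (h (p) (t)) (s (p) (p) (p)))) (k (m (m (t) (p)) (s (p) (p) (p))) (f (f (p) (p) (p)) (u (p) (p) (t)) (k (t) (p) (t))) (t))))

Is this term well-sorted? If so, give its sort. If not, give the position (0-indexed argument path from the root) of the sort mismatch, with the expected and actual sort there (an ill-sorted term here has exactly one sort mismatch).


ill-sorted at position [1, 1, 1, 2, 0]: expected B, got A

    (t) : B
          (p) : A
          (t) : B
        (h (p) (t)) : B
          (p) : A
          (p) : A
          (p) : A
        (s (p) (p) (p)) : A
      (m (h (p) (t)) (s (p) (p) (p))) : B
    (g (m (h (p) (t)) (s (p) (p) (p)))) : A
          (p) : A
          (t) : B
        (h (p) (t)) : B
      (g (h (p) (t))) : A
          (p) : A
          (t) : B
        (h (p) (t)) : B
        (p) : A
      (m (h (p) (t)) (p)) : B
    (h (g (h (p) (t))) (m (h (p) (t)) (p))) : B
  (k (t) (g (m (h (p) (t)) (s (p) (p) (p)))) (h (g (h (p) (t))) (m (h (p) (t)) (p)))) : A
      (t) : B
        (t) : B
      (g (t)) : A
          (p) : A
          (t) : B
        (h (p) (t)) : B
          (p) : A
          (p) : A
          (p) : A
        (f (p) (p) (p)) : A
      (m (h (p) (t)) (f (p) (p) (p))) : B
    (k (t) (g (t)) (m (h (p) (t)) (f (p) (p) (p)))) : A
          (t) : B
          (p) : A
        (m (t) (p)) : B
          (t) : B
          (p) : A
          (t) : B
        (k (t) (p) (t)) : A
          (t) : B
          (p) : A
        (m (t) (p)) : B
      (k (m (t) (p)) (k (t) (p) (t)) (m (t) (p))) : A
          (p) : A
          (p) : A
          (t) : B
        (u (p) (p) (t)) : A
          (t) : B
        (g (t)) : A
          (p) : A
        (g (p)) : ✗ arg 0 at [1, 1, 1, 2, 0] has sort A, expected B
          (p) : A
          (t) : B
        (h (p) (t)) : B
          (p) : A
          (p) : A
          (p) : A
        (f (p) (p) (p)) : A
      (m (h (p) (t)) (f (p) (p) (p))) : B
          (p) : A
          (p) : A
          (p) : A
        (s (p) (p) (p)) : A
        (p) : A
          (p) : A
          (p) : A
          (p) : A
        (f (p) (p) (p)) : A
      (f (s (p) (p) (p)) (p) (f (p) (p) (p))) : A
          (p) : A
          (p) : A
          (t) : B
        (u (p) (p) (t)) : A
          (p) : A
          (t) : B
        (h (p) (t)) : B
      (h (u (p) (p) (t)) (h (p) (t))) : B
    (h (f (s (p) (p) (p)) (p) (f (p) (p) (p))) (h (u (p) (p) (t)) (h (p) (t)))) : B
          (p) : A
          (p) : A
          (p) : A
        (s (p) (p) (p)) : A
          (p) : A
          (p) : A
          (p) : A
        (f (p) (p) (p)) : A
          (t) : B
        (g (t)) : A
      (f (s (p) (p) (p)) (f (p) (p) (p)) (g (t))) : A
        (t) : B
      (g (t)) : A
          (p) : A
          (p) : A
          (p) : A
        (s (p) (p) (p)) : A
          (t) : B
          (p) : A
          (t) : B
        (k (t) (p) (t)) : A
        (p) : A
      (s (s (p) (p) (p)) (k (t) (p) (t)) (p)) : A
    (s (f (s (p) (p) (p)) (f (p) (p) (p)) (g (t))) (g (t)) (s (s (p) (p) (p)) (k (t) (p) (t)) (p))) : A
          (p) : A
          (t) : B
        (h (p) (t)) : B
          (p) : A
          (p) : A
          (p) : A
        (s (p) (p) (p)) : A
      (m (h (p) (t)) (s (p) (p) (p))) : B
      (p) : A
          (p) : A
          (t) : B
        (h (p) (t)) : B
          (p) : A
          (p) : A
          (p) : A
        (s (p) (p) (p)) : A
      (m (h (p) (t)) (s (p) (p) (p))) : B
    (k (m (h (p) (t)) (s (p) (p) (p))) (p) (m (h (p) (t)) (s (p) (p) (p)))) : A
          (t) : B
          (p) : A
        (m (t) (p)) : B
          (p) : A
          (p) : A
          (p) : A
        (s (p) (p) (p)) : A
      (m (m (t) (p)) (s (p) (p) (p))) : B
          (p) : A
          (p) : A
          (p) : A
        (f (p) (p) (p)) : A
          (p) : A
          (p) : A
          (t) : B
        (u (p) (p) (t)) : A
          (t) : B
          (p) : A
          (t) : B
        (k (t) (p) (t)) : A
      (f (f (p) (p) (p)) (u (p) (p) (t)) (k (t) (p) (t))) : A
      (t) : B
    (k (m (m (t) (p)) (s (p) (p) (p))) (f (f (p) (p) (p)) (u (p) (p) (t)) (k (t) (p) (t))) (t)) : A
  (f (s (f (s (p) (p) (p)) (f (p) (p) (p)) (g (t))) (g (t)) (s (s (p) (p) (p)) (k (t) (p) (t)) (p))) (k (m (h (p) (t)) (s (p) (p) (p))) (p) (m (h (p) (t)) (s (p) (p) (p)))) (k (m (m (t) (p)) (s (p) (p) (p))) (f (f (p) (p) (p)) (u (p) (p) (t)) (k (t) (p) (t))) (t))) : A


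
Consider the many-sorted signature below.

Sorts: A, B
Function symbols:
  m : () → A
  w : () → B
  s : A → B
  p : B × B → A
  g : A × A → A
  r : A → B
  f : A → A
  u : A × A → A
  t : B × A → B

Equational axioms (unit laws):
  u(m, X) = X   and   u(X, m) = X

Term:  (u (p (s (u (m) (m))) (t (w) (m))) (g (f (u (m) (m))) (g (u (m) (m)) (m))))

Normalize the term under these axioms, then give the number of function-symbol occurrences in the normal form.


size = 13

1. (u (p (s (u (m) (m))) (t (w) (m))) (g (f (u (m) (m))) (g (u (m) (m)) (m))))  →  (u (p (s (m)) (t (w) (m))) (g (f (u (m) (m))) (g (u (m) (m)) (m))))
2. (u (p (s (m)) (t (w) (m))) (g (f (u (m) (m))) (g (u (m) (m)) (m))))  →  (u (p (s (m)) (t (w) (m))) (g (f (m)) (g (u (m) (m)) (m))))
3. (u (p (s (m)) (t (w) (m))) (g (f (m)) (g (u (m) (m)) (m))))  →  (u (p (s (m)) (t (w) (m))) (g (f (m)) (g (m) (m))))
normal form: (u (p (s (m)) (t (w) (m))) (g (f (m)) (g (m) (m))))


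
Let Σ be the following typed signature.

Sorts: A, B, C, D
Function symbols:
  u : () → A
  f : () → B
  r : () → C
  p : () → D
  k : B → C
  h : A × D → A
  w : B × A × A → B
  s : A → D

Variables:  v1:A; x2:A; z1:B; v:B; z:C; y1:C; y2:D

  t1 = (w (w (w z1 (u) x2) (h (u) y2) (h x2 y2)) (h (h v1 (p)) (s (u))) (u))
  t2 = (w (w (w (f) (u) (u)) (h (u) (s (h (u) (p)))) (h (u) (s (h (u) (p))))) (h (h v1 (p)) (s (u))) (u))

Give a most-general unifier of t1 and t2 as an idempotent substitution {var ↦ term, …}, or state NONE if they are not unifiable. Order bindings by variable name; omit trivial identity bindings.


{x2 ↦ (u), y2 ↦ (s (h (u) (p))), z1 ↦ (f)}


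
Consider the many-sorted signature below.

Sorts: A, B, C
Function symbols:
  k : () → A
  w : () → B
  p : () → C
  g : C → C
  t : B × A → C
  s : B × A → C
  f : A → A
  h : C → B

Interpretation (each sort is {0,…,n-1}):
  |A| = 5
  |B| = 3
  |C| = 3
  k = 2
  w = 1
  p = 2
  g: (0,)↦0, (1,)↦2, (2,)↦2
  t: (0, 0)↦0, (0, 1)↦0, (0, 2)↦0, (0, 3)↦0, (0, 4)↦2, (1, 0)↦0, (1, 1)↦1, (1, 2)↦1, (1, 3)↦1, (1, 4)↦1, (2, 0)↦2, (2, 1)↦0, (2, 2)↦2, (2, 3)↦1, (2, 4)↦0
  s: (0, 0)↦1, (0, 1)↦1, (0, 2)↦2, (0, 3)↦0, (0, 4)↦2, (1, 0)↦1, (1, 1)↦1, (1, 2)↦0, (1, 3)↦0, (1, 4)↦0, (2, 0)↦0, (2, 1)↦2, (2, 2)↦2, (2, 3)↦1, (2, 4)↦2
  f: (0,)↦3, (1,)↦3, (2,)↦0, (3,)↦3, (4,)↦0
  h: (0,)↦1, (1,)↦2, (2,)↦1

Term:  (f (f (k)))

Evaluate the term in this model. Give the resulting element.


  k = 2
  (f (k)) = f(2,) = 0
  (f (f (k))) = f(0,) = 3

value = 3


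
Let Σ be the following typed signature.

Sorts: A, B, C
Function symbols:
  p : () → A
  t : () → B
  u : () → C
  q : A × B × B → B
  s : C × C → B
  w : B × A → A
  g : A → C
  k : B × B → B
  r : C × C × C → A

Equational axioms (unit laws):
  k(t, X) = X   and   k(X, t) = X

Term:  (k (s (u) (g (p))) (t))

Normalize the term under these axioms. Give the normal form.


normal form = (s (u) (g (p)))

1. (k (s (u) (g (p))) (t))  →  (s (u) (g (p)))


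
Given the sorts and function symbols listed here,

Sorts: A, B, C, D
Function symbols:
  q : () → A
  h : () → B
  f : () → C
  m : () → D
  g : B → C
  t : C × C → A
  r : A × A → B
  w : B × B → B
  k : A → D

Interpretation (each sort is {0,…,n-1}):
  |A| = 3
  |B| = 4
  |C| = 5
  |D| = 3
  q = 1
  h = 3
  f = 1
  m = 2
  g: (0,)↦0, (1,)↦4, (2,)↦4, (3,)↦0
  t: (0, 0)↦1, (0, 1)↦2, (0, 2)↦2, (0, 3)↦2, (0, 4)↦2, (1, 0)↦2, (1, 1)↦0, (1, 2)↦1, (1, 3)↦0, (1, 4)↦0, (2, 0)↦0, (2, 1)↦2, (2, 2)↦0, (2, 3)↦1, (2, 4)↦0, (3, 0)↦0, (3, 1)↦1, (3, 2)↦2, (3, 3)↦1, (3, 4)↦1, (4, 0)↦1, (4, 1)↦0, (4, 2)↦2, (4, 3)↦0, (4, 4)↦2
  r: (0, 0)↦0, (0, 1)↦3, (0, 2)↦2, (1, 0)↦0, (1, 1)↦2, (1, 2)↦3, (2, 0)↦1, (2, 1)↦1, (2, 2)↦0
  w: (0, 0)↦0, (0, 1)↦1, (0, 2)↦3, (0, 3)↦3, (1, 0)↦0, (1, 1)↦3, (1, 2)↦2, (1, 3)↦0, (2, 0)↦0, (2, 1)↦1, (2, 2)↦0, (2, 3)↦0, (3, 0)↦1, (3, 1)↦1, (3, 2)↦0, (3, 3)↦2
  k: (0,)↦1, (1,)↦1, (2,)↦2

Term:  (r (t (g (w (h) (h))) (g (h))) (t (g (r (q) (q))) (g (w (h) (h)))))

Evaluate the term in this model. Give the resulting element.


value = 3

  h = 3
  h = 3
  (w (h) (h)) = w(3, 3) = 2
  (g (w (h) (h))) = g(2,) = 4
  h = 3
  (g (h)) = g(3,) = 0
  (t (g (w (h) (h))) (g (h))) = t(4, 0) = 1
  q = 1
  q = 1
  (r (q) (q)) = r(1, 1) = 2
  (g (r (q) (q))) = g(2,) = 4
  h = 3
  h = 3
  (w (h) (h)) = w(3, 3) = 2
  (g (w (h) (h))) = g(2,) = 4
  (t (g (r (q) (q))) (g (w (h) (h)))) = t(4, 4) = 2
  (r (t (g (w (h) (h))) (g (h))) (t (g (r (q) (q))) (g (w (h) (h))))) = r(1, 2) = 3


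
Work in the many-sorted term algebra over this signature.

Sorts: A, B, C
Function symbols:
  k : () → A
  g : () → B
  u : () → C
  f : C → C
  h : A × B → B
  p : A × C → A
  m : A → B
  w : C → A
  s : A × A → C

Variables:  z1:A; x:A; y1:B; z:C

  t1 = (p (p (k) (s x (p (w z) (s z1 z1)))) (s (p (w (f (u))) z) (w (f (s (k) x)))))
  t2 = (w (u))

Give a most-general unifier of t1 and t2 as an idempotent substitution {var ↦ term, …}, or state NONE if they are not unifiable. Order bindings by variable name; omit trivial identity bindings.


head clash or occurs-check failure — not unifiable

NONE (not unifiable)


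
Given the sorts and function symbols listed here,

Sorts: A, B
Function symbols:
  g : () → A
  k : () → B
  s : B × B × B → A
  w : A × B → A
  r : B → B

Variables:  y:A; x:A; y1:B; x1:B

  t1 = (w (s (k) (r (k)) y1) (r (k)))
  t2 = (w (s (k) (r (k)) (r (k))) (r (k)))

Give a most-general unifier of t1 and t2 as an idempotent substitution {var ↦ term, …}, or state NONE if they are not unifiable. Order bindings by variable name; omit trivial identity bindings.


{y1 ↦ (r (k))}


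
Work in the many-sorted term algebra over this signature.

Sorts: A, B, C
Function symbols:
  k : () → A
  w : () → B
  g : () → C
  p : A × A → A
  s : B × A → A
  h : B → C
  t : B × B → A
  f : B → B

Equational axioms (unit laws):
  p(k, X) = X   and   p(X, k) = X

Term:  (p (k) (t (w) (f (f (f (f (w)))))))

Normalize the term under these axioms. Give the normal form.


normal form = (t (w) (f (f (f (f (w))))))

1. (p (k) (t (w) (f (f (f (f (w)))))))  →  (t (w) (f (f (f (f (w))))))


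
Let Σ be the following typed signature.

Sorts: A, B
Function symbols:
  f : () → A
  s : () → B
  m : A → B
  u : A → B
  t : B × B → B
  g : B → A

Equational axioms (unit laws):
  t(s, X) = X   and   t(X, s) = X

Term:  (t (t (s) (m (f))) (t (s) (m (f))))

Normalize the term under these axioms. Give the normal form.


1. (t (t (s) (m (f))) (t (s) (m (f))))  →  (t (m (f)) (t (s) (m (f))))
2. (t (m (f)) (t (s) (m (f))))  →  (t (m (f)) (m (f)))

normal form = (t (m (f)) (m (f)))


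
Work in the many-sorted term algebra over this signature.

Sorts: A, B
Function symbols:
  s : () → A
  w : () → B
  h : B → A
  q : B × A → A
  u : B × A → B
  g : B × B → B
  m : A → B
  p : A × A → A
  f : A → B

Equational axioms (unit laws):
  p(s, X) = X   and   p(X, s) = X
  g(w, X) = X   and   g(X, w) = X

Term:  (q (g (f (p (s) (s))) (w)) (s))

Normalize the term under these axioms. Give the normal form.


1. (q (g (f (p (s) (s))) (w)) (s))  →  (q (f (p (s) (s))) (s))
2. (q (f (p (s) (s))) (s))  →  (q (f (s)) (s))

normal form = (q (f (s)) (s))


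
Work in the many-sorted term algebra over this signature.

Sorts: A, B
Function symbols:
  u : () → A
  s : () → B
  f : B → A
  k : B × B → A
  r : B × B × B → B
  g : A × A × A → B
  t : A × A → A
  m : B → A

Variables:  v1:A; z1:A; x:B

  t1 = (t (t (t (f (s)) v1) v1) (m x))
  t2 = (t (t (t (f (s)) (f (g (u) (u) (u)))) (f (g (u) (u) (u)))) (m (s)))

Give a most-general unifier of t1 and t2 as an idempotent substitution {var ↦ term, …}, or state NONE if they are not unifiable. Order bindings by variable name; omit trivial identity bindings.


{v1 ↦ (f (g (u) (u) (u))), x ↦ (s)}


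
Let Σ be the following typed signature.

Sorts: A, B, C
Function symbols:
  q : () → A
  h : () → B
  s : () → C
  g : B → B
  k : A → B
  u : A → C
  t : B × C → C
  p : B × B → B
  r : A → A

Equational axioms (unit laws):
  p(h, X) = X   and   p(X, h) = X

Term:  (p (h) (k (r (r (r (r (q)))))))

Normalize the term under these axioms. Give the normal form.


1. (p (h) (k (r (r (r (r (q)))))))  →  (k (r (r (r (r (q))))))

normal form = (k (r (r (r (r (q))))))


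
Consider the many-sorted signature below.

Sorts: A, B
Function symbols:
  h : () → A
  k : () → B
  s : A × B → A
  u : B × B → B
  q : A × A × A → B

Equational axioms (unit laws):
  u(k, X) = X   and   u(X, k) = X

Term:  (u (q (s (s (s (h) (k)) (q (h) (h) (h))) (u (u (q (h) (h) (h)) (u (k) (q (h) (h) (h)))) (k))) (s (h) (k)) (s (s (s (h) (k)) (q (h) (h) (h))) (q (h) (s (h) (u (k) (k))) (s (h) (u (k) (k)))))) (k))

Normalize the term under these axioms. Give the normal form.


1. (u (q (s (s (s (h) (k)) (q (h) (h) (h))) (u (u (q (h) (h) (h)) (u (k) (q (h) (h) (h)))) (k))) (s (h) (k)) (s (s (s (h) (k)) (q (h) (h) (h))) (q (h) (s (h) (u (k) (k))) (s (h) (u (k) (k)))))) (k))  →  (q (s (s (s (h) (k)) (q (h) (h) (h))) (u (u (q (h) (h) (h)) (u (k) (q (h) (h) (h)))) (k))) (s (h) (k)) (s (s (s (h) (k)) (q (h) (h) (h))) (q (h) (s (h) (u (k) (k))) (s (h) (u (k) (k))))))
2. (q (s (s (s (h) (k)) (q (h) (h) (h))) (u (u (q (h) (h) (h)) (u (k) (q (h) (h) (h)))) (k))) (s (h) (k)) (s (s (s (h) (k)) (q (h) (h) (h))) (q (h) (s (h) (u (k) (k))) (s (h) (u (k) (k))))))  →  (q (s (s (s (h) (k)) (q (h) (h) (h))) (u (q (h) (h) (h)) (u (k) (q (h) (h) (h))))) (s (h) (k)) (s (s (s (h) (k)) (q (h) (h) (h))) (q (h) (s (h) (u (k) (k))) (s (h) (u (k) (k))))))
3. (q (s (s (s (h) (k)) (q (h) (h) (h))) (u (q (h) (h) (h)) (u (k) (q (h) (h) (h))))) (s (h) (k)) (s (s (s (h) (k)) (q (h) (h) (h))) (q (h) (s (h) (u (k) (k))) (s (h) (u (k) (k))))))  →  (q (s (s (s (h) (k)) (q (h) (h) (h))) (u (q (h) (h) (h)) (q (h) (h) (h)))) (s (h) (k)) (s (s (s (h) (k)) (q (h) (h) (h))) (q (h) (s (h) (u (k) (k))) (s (h) (u (k) (k))))))
4. (q (s (s (s (h) (k)) (q (h) (h) (h))) (u (q (h) (h) (h)) (q (h) (h) (h)))) (s (h) (k)) (s (s (s (h) (k)) (q (h) (h) (h))) (q (h) (s (h) (u (k) (k))) (s (h) (u (k) (k))))))  →  (q (s (s (s (h) (k)) (q (h) (h) (h))) (u (q (h) (h) (h)) (q (h) (h) (h)))) (s (h) (k)) (s (s (s (h) (k)) (q (h) (h) (h))) (q (h) (s (h) (k)) (s (h) (u (k) (k))))))
5. (q (s (s (s (h) (k)) (q (h) (h) (h))) (u (q (h) (h) (h)) (q (h) (h) (h)))) (s (h) (k)) (s (s (s (h) (k)) (q (h) (h) (h))) (q (h) (s (h) (k)) (s (h) (u (k) (k))))))  →  (q (s (s (s (h) (k)) (q (h) (h) (h))) (u (q (h) (h) (h)) (q (h) (h) (h)))) (s (h) (k)) (s (s (s (h) (k)) (q (h) (h) (h))) (q (h) (s (h) (k)) (s (h) (k)))))

normal form = (q (s (s (s (h) (k)) (q (h) (h) (h))) (u (q (h) (h) (h)) (q (h) (h) (h)))) (s (h) (k)) (s (s (s (h) (k)) (q (h) (h) (h))) (q (h) (s (h) (k)) (s (h) (k)))))


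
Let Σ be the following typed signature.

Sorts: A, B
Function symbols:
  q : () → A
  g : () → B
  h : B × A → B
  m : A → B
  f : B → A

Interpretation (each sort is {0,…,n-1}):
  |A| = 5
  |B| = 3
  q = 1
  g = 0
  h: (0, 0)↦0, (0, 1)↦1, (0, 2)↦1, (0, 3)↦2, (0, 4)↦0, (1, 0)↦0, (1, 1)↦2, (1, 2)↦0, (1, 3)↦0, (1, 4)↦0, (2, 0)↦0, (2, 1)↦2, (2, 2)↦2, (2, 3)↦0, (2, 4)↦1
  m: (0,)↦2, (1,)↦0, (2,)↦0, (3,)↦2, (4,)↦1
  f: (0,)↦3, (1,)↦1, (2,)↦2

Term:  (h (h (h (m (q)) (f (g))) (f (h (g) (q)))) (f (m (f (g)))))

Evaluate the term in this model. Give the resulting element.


  q = 1
  (m (q)) = m(1,) = 0
  g = 0
  (f (g)) = f(0,) = 3
  (h (m (q)) (f (g))) = h(0, 3) = 2
  g = 0
  q = 1
  (h (g) (q)) = h(0, 1) = 1
  (f (h (g) (q))) = f(1,) = 1
  (h (h (m (q)) (f (g))) (f (h (g) (q)))) = h(2, 1) = 2
  g = 0
  (f (g)) = f(0,) = 3
  (m (f (g))) = m(3,) = 2
  (f (m (f (g)))) = f(2,) = 2
  (h (h (h (m (q)) (f (g))) (f (h (g) (q)))) (f (m (f (g))))) = h(2, 2) = 2

value = 2


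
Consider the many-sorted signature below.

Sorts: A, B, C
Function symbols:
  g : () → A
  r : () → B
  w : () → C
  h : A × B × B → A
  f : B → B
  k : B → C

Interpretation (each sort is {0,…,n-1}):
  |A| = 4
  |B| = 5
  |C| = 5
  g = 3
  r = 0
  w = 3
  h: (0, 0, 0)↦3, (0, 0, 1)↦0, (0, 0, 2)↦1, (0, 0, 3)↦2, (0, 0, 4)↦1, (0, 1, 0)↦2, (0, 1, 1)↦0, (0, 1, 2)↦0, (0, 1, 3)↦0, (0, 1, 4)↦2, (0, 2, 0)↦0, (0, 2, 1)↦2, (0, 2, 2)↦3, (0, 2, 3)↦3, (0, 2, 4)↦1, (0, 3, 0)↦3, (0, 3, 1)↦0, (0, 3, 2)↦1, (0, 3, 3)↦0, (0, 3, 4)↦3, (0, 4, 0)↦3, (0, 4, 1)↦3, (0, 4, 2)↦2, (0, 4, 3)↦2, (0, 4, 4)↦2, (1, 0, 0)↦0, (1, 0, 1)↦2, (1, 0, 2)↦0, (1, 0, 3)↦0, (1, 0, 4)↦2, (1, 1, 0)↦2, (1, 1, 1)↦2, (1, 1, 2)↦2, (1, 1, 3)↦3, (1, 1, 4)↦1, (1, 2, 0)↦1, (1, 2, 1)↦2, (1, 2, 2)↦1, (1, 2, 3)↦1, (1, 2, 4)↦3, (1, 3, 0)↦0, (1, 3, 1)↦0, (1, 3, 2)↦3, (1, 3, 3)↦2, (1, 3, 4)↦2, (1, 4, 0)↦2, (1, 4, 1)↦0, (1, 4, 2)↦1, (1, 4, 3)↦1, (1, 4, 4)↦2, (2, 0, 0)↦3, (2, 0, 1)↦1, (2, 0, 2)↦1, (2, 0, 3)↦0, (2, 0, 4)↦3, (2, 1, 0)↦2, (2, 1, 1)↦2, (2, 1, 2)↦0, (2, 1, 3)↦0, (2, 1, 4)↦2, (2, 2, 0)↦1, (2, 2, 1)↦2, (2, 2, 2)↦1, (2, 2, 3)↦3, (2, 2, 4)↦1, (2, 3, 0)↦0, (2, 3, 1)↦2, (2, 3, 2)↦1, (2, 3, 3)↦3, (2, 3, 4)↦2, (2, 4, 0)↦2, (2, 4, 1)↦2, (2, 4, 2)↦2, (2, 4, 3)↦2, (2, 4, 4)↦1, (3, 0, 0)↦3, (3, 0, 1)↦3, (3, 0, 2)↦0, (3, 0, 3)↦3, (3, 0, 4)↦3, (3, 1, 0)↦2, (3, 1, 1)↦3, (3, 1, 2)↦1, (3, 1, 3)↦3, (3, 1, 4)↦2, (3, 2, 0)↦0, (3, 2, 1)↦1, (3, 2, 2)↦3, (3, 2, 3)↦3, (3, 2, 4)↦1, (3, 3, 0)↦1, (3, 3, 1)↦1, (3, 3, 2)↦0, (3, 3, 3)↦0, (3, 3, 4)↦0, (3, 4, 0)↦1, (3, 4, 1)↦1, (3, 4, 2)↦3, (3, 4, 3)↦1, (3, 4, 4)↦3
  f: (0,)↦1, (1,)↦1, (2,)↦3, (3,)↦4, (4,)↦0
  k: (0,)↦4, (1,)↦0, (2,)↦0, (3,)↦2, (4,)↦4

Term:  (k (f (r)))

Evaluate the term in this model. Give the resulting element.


  r = 0
  (f (r)) = f(0,) = 1
  (k (f (r))) = k(1,) = 0

value = 0


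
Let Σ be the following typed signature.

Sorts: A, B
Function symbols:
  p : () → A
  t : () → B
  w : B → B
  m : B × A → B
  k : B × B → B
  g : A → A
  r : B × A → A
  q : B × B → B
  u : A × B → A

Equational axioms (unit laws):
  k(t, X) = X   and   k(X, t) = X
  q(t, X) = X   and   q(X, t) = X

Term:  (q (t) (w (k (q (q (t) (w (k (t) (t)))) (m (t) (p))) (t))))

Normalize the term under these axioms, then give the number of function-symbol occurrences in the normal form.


size = 7

1. (q (t) (w (k (q (q (t) (w (k (t) (t)))) (m (t) (p))) (t))))  →  (w (k (q (q (t) (w (k (t) (t)))) (m (t) (p))) (t)))
2. (w (k (q (q (t) (w (k (t) (t)))) (m (t) (p))) (t)))  →  (w (q (q (t) (w (k (t) (t)))) (m (t) (p))))
3. (w (q (q (t) (w (k (t) (t)))) (m (t) (p))))  →  (w (q (w (k (t) (t))) (m (t) (p))))
4. (w (q (w (k (t) (t))) (m (t) (p))))  →  (w (q (w (t)) (m (t) (p))))
normal form: (w (q (w (t)) (m (t) (p))))


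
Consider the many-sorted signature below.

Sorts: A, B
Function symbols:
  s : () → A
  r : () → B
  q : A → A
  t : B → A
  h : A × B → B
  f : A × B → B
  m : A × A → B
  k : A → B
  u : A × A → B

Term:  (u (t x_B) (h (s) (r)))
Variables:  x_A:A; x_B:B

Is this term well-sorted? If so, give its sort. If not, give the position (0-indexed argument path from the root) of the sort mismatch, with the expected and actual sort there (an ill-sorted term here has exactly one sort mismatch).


ill-sorted at position [1]: expected A, got B

    x_B : B
  (t x_B) : A
    (s) : A
    (r) : B
  (h (s) (r)) : B
(u (t x_B) (h (s) (r))) : ✗ arg 1 at [1] has sort B, expected A


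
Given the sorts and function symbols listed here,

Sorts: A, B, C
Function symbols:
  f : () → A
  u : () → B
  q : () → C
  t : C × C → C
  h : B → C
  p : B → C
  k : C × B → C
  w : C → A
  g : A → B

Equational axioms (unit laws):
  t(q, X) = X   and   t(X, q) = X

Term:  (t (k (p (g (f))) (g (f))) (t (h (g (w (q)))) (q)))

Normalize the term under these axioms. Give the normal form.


normal form = (t (k (p (g (f))) (g (f))) (h (g (w (q)))))

1. (t (k (p (g (f))) (g (f))) (t (h (g (w (q)))) (q)))  →  (t (k (p (g (f))) (g (f))) (h (g (w (q)))))


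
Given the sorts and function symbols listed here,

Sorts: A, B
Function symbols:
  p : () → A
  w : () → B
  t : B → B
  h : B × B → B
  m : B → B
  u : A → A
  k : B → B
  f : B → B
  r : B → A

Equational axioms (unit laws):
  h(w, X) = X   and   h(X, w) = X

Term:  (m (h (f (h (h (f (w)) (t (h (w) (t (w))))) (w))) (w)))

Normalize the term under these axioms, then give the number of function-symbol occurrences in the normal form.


size = 8

1. (m (h (f (h (h (f (w)) (t (h (w) (t (w))))) (w))) (w)))  →  (m (f (h (h (f (w)) (t (h (w) (t (w))))) (w))))
2. (m (f (h (h (f (w)) (t (h (w) (t (w))))) (w))))  →  (m (f (h (f (w)) (t (h (w) (t (w)))))))
3. (m (f (h (f (w)) (t (h (w) (t (w)))))))  →  (m (f (h (f (w)) (t (t (w))))))
normal form: (m (f (h (f (w)) (t (t (w))))))


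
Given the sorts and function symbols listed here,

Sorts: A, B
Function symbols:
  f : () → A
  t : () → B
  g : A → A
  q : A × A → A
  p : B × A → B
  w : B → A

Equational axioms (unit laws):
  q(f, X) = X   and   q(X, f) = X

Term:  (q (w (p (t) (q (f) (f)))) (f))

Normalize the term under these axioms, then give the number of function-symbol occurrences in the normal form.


size = 4

1. (q (w (p (t) (q (f) (f)))) (f))  →  (w (p (t) (q (f) (f))))
2. (w (p (t) (q (f) (f))))  →  (w (p (t) (f)))
normal form: (w (p (t) (f)))


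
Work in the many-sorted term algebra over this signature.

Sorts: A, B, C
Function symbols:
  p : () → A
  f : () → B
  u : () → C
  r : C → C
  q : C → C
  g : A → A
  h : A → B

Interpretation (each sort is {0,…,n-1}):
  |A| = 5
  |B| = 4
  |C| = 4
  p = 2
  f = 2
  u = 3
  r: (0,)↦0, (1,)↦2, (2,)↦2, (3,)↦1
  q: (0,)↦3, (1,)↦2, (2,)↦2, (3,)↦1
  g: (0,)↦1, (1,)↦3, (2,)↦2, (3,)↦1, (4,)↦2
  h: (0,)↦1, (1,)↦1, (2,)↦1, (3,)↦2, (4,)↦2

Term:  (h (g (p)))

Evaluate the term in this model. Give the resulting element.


value = 1

  p = 2
  (g (p)) = g(2,) = 2
  (h (g (p))) = h(2,) = 1


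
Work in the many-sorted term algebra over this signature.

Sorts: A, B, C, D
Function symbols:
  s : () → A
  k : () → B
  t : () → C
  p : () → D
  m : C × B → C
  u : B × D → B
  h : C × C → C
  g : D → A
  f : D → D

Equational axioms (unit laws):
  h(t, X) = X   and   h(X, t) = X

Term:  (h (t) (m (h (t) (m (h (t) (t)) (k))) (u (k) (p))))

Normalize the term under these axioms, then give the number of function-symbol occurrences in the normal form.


size = 7

1. (h (t) (m (h (t) (m (h (t) (t)) (k))) (u (k) (p))))  →  (m (h (t) (m (h (t) (t)) (k))) (u (k) (p)))
2. (m (h (t) (m (h (t) (t)) (k))) (u (k) (p)))  →  (m (m (h (t) (t)) (k)) (u (k) (p)))
3. (m (m (h (t) (t)) (k)) (u (k) (p)))  →  (m (m (t) (k)) (u (k) (p)))
normal form: (m (m (t) (k)) (u (k) (p)))


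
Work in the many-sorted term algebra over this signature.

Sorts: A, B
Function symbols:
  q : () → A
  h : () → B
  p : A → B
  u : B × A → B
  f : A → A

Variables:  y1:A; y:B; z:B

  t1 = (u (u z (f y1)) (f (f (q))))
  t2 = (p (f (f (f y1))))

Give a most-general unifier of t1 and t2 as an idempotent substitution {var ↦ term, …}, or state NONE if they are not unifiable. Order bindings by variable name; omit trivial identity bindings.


NONE (not unifiable)

head clash or occurs-check failure — not unifiable


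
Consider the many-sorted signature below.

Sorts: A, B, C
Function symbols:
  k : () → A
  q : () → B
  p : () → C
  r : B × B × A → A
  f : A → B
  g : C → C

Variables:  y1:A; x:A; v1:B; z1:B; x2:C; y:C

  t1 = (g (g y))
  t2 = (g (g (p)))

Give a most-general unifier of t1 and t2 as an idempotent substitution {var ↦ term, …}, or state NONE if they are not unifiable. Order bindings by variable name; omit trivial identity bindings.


{y ↦ (p)}


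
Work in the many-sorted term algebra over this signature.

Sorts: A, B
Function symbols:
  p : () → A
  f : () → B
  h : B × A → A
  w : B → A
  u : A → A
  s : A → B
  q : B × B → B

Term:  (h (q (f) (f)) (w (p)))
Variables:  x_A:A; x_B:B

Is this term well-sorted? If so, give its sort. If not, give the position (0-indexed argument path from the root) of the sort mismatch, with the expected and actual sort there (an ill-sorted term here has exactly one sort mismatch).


ill-sorted at position [1, 0]: expected B, got A

    (f) : B
    (f) : B
  (q (f) (f)) : B
    (p) : A
  (w (p)) : ✗ arg 0 at [1, 0] has sort A, expected B


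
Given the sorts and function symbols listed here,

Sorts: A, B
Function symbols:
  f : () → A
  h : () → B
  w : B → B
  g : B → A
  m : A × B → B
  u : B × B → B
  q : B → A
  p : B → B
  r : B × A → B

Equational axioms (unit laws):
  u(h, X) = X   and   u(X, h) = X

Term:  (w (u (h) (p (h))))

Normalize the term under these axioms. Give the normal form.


1. (w (u (h) (p (h))))  →  (w (p (h)))

normal form = (w (p (h)))


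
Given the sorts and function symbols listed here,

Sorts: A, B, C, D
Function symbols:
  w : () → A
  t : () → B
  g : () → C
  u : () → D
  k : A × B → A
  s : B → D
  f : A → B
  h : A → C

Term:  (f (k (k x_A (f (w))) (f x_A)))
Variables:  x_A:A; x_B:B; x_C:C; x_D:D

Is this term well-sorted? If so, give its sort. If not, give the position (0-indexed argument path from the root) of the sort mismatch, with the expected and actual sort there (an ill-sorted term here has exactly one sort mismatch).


well-sorted; sort = B

      x_A : A
        (w) : A
      (f (w)) : B
    (k x_A (f (w))) : A
      x_A : A
    (f x_A) : B
  (k (k x_A (f (w))) (f x_A)) : A
(f (k (k x_A (f (w))) (f x_A))) : B


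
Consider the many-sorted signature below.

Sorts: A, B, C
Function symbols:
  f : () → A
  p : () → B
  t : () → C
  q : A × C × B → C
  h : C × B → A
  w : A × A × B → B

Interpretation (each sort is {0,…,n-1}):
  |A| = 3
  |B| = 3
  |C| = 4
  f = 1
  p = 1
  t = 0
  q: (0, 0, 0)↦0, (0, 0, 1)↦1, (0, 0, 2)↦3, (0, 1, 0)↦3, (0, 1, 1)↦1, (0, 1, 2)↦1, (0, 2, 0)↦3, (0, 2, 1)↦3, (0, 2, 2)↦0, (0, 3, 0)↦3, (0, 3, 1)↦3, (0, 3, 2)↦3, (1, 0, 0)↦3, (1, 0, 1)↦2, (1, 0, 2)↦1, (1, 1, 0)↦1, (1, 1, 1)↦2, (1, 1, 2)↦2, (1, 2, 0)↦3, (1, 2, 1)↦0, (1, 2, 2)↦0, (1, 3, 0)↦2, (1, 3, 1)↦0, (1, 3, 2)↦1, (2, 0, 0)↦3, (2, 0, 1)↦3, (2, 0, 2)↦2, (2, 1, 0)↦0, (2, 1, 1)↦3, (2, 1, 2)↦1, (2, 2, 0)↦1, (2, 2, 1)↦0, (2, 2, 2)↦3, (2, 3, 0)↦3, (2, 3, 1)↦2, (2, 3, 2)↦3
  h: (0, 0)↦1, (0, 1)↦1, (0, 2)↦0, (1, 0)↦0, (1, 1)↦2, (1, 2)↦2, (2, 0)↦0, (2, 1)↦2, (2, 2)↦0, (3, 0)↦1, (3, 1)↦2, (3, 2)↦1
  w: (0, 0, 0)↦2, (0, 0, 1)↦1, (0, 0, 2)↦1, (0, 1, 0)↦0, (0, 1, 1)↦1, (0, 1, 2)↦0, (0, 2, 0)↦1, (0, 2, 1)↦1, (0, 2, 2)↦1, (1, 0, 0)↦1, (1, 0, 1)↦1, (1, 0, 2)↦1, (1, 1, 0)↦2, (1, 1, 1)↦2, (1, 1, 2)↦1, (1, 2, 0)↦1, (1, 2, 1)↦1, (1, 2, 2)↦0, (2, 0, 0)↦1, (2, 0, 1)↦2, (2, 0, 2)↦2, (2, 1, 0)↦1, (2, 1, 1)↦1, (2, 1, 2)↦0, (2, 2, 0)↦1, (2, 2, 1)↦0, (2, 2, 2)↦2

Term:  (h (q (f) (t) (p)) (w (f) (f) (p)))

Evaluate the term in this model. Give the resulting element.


value = 0

  f = 1
  t = 0
  p = 1
  (q (f) (t) (p)) = q(1, 0, 1) = 2
  f = 1
  f = 1
  p = 1
  (w (f) (f) (p)) = w(1, 1, 1) = 2
  (h (q (f) (t) (p)) (w (f) (f) (p))) = h(2, 2) = 0


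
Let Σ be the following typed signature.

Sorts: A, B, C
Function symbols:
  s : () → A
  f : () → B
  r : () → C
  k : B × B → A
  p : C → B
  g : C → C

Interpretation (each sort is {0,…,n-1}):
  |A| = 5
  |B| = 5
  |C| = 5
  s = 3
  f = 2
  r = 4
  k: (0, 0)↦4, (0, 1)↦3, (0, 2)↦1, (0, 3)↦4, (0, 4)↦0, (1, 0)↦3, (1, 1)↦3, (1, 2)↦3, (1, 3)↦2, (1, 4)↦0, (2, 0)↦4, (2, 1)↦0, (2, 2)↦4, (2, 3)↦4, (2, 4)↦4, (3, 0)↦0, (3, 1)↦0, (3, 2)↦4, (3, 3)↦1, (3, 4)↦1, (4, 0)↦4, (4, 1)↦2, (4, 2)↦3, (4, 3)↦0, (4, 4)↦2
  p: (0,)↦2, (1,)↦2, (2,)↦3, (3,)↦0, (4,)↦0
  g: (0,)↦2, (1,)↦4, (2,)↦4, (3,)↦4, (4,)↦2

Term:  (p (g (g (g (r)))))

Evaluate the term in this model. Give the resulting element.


value = 3

  r = 4
  (g (r)) = g(4,) = 2
  (g (g (r))) = g(2,) = 4
  (g (g (g (r)))) = g(4,) = 2
  (p (g (g (g (r))))) = p(2,) = 3


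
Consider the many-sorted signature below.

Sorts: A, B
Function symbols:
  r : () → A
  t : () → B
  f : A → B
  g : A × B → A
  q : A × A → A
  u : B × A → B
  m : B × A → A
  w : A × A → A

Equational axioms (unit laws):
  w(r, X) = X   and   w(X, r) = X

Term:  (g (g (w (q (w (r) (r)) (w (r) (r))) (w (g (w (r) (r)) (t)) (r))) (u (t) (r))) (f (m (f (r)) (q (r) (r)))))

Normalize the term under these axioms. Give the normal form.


normal form = (g (g (w (q (r) (r)) (g (r) (t))) (u (t) (r))) (f (m (f (r)) (q (r) (r)))))

1. (g (g (w (q (w (r) (r)) (w (r) (r))) (w (g (w (r) (r)) (t)) (r))) (u (t) (r))) (f (m (f (r)) (q (r) (r)))))  →  (g (g (w (q (r) (w (r) (r))) (w (g (w (r) (r)) (t)) (r))) (u (t) (r))) (f (m (f (r)) (q (r) (r)))))
2. (g (g (w (q (r) (w (r) (r))) (w (g (w (r) (r)) (t)) (r))) (u (t) (r))) (f (m (f (r)) (q (r) (r)))))  →  (g (g (w (q (r) (r)) (w (g (w (r) (r)) (t)) (r))) (u (t) (r))) (f (m (f (r)) (q (r) (r)))))
3. (g (g (w (q (r) (r)) (w (g (w (r) (r)) (t)) (r))) (u (t) (r))) (f (m (f (r)) (q (r) (r)))))  →  (g (g (w (q (r) (r)) (g (w (r) (r)) (t))) (u (t) (r))) (f (m (f (r)) (q (r) (r)))))
4. (g (g (w (q (r) (r)) (g (w (r) (r)) (t))) (u (t) (r))) (f (m (f (r)) (q (r) (r)))))  →  (g (g (w (q (r) (r)) (g (r) (t))) (u (t) (r))) (f (m (f (r)) (q (r) (r)))))


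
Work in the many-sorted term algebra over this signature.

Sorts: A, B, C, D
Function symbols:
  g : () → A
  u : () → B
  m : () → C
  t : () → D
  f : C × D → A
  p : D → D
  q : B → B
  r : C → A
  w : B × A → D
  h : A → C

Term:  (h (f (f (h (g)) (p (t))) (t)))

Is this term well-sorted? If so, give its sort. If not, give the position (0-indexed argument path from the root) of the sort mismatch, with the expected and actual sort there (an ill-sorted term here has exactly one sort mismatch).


ill-sorted at position [0, 0]: expected C, got A

        (g) : A
      (h (g)) : C
        (t) : D
      (p (t)) : D
    (f (h (g)) (p (t))) : A
    (t) : D
  (f (f (h (g)) (p (t))) (t)) : ✗ arg 0 at [0, 0] has sort A, expected C


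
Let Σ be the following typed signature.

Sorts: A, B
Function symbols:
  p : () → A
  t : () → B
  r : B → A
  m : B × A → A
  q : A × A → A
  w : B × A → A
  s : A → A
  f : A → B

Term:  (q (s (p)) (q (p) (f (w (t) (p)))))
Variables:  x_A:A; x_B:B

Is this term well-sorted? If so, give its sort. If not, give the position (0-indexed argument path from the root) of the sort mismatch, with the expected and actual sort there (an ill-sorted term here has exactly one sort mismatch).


ill-sorted at position [1, 1]: expected A, got B

    (p) : A
  (s (p)) : A
    (p) : A
        (t) : B
        (p) : A
      (w (t) (p)) : A
    (f (w (t) (p))) : B
  (q (p) (f (w (t) (p)))) : ✗ arg 1 at [1, 1] has sort B, expected A


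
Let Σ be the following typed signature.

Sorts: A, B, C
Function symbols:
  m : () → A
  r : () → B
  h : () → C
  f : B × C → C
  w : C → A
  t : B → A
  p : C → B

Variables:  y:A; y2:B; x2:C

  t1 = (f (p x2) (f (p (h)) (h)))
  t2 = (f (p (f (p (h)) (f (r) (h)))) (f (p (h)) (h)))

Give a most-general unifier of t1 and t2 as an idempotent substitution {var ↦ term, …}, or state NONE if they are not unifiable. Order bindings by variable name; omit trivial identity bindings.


{x2 ↦ (f (p (h)) (f (r) (h)))}


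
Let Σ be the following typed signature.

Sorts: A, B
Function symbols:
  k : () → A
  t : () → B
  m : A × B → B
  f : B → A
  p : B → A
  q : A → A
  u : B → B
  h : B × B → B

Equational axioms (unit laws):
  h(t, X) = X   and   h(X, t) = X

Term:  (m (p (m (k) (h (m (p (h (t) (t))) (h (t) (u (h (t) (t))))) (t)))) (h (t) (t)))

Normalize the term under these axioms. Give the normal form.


1. (m (p (m (k) (h (m (p (h (t) (t))) (h (t) (u (h (t) (t))))) (t)))) (h (t) (t)))  →  (m (p (m (k) (m (p (h (t) (t))) (h (t) (u (h (t) (t))))))) (h (t) (t)))
2. (m (p (m (k) (m (p (h (t) (t))) (h (t) (u (h (t) (t))))))) (h (t) (t)))  →  (m (p (m (k) (m (p (t)) (h (t) (u (h (t) (t))))))) (h (t) (t)))
3. (m (p (m (k) (m (p (t)) (h (t) (u (h (t) (t))))))) (h (t) (t)))  →  (m (p (m (k) (m (p (t)) (u (h (t) (t)))))) (h (t) (t)))
4. (m (p (m (k) (m (p (t)) (u (h (t) (t)))))) (h (t) (t)))  →  (m (p (m (k) (m (p (t)) (u (t))))) (h (t) (t)))
5. (m (p (m (k) (m (p (t)) (u (t))))) (h (t) (t)))  →  (m (p (m (k) (m (p (t)) (u (t))))) (t))

normal form = (m (p (m (k) (m (p (t)) (u (t))))) (t))


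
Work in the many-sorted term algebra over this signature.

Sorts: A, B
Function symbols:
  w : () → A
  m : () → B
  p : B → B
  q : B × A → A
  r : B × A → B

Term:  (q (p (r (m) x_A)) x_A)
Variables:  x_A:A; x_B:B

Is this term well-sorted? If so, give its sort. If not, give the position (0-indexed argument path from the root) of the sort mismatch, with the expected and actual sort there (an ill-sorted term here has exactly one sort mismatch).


      (m) : B
      x_A : A
    (r (m) x_A) : B
  (p (r (m) x_A)) : B
  x_A : A
(q (p (r (m) x_A)) x_A) : A

well-sorted; sort = A


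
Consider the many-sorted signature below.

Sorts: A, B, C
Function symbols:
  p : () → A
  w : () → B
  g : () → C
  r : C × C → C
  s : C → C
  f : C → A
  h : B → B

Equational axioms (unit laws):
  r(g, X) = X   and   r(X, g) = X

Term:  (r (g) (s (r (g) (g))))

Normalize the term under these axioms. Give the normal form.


1. (r (g) (s (r (g) (g))))  →  (s (r (g) (g)))
2. (s (r (g) (g)))  →  (s (g))

normal form = (s (g))


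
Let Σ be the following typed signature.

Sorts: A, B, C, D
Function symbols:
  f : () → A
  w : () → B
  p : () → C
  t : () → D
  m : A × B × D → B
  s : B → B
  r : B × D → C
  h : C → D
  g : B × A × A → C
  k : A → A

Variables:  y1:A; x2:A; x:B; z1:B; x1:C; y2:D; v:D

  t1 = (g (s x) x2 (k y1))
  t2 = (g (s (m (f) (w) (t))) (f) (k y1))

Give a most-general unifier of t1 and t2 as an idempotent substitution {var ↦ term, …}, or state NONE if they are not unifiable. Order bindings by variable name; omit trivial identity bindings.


{x ↦ (m (f) (w) (t)), x2 ↦ (f)}


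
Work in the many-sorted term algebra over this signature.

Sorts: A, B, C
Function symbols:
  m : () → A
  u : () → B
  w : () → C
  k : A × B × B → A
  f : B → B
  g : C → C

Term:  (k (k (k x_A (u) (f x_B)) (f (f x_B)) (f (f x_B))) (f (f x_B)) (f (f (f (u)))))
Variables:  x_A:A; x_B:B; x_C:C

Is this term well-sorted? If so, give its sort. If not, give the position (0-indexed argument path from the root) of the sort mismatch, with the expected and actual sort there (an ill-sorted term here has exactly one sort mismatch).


well-sorted; sort = A

      x_A : A
      (u) : B
        x_B : B
      (f x_B) : B
    (k x_A (u) (f x_B)) : A
        x_B : B
      (f x_B) : B
    (f (f x_B)) : B
        x_B : B
      (f x_B) : B
    (f (f x_B)) : B
  (k (k x_A (u) (f x_B)) (f (f x_B)) (f (f x_B))) : A
      x_B : B
    (f x_B) : B
  (f (f x_B)) : B
        (u) : B
      (f (u)) : B
    (f (f (u))) : B
  (f (f (f (u)))) : B
(k (k (k x_A (u) (f x_B)) (f (f x_B)) (f (f x_B))) (f (f x_B)) (f (f (f (u))))) : A
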